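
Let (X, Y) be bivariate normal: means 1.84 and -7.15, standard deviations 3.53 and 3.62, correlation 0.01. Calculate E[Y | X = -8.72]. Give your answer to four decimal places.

-7.2583

E[Y | X=x] = μ_Y + ρ(σ_Y/σ_X)(x − μ_X) for jointly normal variables.
E[Y | X=-8.72] = -7.15 + (0.01)·(3.62/3.53)·(-8.72 − (1.84)) = -7.15 + (0.010255)·(-10.56) = -7.2583.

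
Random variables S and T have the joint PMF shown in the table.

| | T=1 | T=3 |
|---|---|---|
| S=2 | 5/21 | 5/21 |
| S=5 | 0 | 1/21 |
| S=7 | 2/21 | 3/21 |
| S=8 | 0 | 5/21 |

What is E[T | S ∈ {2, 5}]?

P(S ∈ {2, 5}) = 11/21.
Σ T·P over the event = 1·(5/21) + 3·(5/21) + 3·(1/21) = 23/21.
E[T | S ∈ {2, 5}] = (23/21) / (11/21) = 23/11.

23/11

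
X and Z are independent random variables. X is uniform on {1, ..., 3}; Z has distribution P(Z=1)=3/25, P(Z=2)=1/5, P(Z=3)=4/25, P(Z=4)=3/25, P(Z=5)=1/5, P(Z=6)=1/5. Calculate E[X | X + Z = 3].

11/8

P(X + Z = 3) = 8/75.
Summing X·P(x,y) over outcomes with X + Z = 3 gives 11/75.
E[X | X + Z = 3] = (11/75) / (8/75) = 11/8.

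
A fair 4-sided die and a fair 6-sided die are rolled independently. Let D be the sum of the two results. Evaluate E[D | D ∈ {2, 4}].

P(D ∈ {2, 4}) = 1/6.
Σ over the event: 2·1/24 + 4·1/8 = 7/12.
E[D | D ∈ {2, 4}] = (7/12) / (1/6) = 7/2.

7/2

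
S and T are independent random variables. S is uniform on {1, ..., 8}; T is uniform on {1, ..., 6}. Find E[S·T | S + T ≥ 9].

P(S + T ≥ 9) = 7/16.
Summing ST·P(x,y) over outcomes with S + T ≥ 9 gives 553/48.
E[S·T | S + T ≥ 9] = (553/48) / (7/16) = 79/3.

79/3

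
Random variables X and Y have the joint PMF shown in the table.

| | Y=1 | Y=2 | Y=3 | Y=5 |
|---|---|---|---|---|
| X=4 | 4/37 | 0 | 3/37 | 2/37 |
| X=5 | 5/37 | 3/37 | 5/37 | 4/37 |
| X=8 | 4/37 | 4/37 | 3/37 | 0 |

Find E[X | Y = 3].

61/11

P(Y = 3) = 11/37.
Σ X·P over the event = 4·(3/37) + 5·(5/37) + 8·(3/37) = 61/37.
E[X | Y = 3] = (61/37) / (11/37) = 61/11.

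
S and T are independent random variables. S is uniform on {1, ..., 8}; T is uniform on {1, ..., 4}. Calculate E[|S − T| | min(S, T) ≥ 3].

13/6

P(min(S, T) ≥ 3) = 3/8.
Summing |S−T|·P(x,y) over outcomes with min(S, T) ≥ 3 gives 13/16.
E[|S − T| | min(S, T) ≥ 3] = (13/16) / (3/8) = 13/6.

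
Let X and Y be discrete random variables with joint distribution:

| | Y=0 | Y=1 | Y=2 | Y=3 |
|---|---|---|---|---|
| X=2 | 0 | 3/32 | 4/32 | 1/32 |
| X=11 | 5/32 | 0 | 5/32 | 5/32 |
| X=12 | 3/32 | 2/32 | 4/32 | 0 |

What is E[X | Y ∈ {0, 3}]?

P(Y ∈ {0, 3}) = 7/16.
Σ X·P over the event = 2·(1/32) + 11·(5/32) + 11·(5/32) + 12·(3/32) = 37/8.
E[X | Y ∈ {0, 3}] = (37/8) / (7/16) = 74/7.

74/7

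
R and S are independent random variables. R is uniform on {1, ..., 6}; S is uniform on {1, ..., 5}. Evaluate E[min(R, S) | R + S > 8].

25/6

Outcomes with R + S > 8: (4,5), (5,4), (5,5), (6,3), (6,4), (6,5), each with probability 1/30.
E[min(R, S) | R + S > 8] = (4 + 4 + 5 + 3 + 4 + 5) / 6 = 25/6.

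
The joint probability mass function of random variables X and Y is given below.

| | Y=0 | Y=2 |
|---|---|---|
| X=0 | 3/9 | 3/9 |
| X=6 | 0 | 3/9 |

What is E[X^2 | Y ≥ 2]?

P(Y ≥ 2) = 2/3.
Σ X^2·P over the event = 0·(3/9) + 36·(3/9) = 12.
E[X^2 | Y ≥ 2] = (12) / (2/3) = 18.

18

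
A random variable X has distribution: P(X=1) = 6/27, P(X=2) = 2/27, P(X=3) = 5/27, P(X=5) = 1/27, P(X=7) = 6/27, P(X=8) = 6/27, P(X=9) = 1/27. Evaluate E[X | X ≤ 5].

15/7

P(X ≤ 5) = 14/27.
Σ over the event: 1·2/9 + 2·2/27 + 3·5/27 + 5·1/27 = 10/9.
E[X | X ≤ 5] = (10/9) / (14/27) = 15/7.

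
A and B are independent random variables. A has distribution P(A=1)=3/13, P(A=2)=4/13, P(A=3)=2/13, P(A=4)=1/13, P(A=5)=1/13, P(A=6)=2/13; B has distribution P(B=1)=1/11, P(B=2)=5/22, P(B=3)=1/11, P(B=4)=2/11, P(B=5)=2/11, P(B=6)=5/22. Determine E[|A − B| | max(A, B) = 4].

94/49

P(max(A, B) = 4) = 49/286.
Summing |A−B|·P(x,y) over outcomes with max(A, B) = 4 gives 47/143.
E[|A − B| | max(A, B) = 4] = (47/143) / (49/286) = 94/49.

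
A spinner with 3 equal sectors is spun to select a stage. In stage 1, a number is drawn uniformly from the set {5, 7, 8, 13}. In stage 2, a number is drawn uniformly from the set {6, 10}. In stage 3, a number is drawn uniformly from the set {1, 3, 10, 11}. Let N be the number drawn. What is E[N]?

E[N | stage 1] = (5+7+8+13)/4 = 33/4.
E[N | stage 2] = (6+10)/2 = 8.
E[N | stage 3] = (1+3+10+11)/4 = 25/4.
By the law of total expectation,
E[N] = (1/3)·(33/4) + (1/3)·(8) + (1/3)·(25/4) = 15/2.

15/2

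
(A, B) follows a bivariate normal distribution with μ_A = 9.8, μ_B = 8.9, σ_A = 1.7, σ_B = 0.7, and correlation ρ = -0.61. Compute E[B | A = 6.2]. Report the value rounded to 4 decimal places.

The regression of B on A has slope ρ·σ_B/σ_A and passes through (μ_A, μ_B).
E[B | A=6.2] = 8.9 + (-0.61)·(0.7/1.7)·(6.2 − (9.8)) = 8.9 + (-0.25118)·(-3.6) = 9.8042.

9.8042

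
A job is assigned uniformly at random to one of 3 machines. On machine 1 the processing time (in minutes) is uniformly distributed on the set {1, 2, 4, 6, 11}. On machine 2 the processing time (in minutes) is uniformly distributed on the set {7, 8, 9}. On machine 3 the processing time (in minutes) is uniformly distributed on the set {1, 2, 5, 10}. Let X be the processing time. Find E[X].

E[X | machine 1] = (1+2+4+6+11)/5 = 24/5.
E[X | machine 2] = (7+8+9)/3 = 8.
E[X | machine 3] = (1+2+5+10)/4 = 9/2.
E[X] = (1/3)·(24/5) + (1/3)·(8) + (1/3)·(9/2) = 173/30.

173/30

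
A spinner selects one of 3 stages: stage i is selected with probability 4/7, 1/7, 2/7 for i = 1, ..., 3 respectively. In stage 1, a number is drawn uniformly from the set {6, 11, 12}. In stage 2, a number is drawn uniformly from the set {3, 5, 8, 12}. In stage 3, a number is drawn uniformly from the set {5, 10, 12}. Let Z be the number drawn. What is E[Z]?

191/21

E[Z | stage 1] = (6+11+12)/3 = 29/3.
E[Z | stage 2] = (3+5+8+12)/4 = 7.
E[Z | stage 3] = (5+10+12)/3 = 9.
E[Z] = (4/7)·(29/3) + (1/7)·(7) + (2/7)·(9) = 191/21.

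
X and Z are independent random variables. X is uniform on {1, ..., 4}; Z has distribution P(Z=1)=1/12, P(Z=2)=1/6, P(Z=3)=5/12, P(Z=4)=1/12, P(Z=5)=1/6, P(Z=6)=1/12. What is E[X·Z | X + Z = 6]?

P(X + Z = 6) = 5/24.
Summing XZ·P(x,y) over outcomes with X + Z = 6 gives 79/48.
E[X·Z | X + Z = 6] = (79/48) / (5/24) = 79/10.

79/10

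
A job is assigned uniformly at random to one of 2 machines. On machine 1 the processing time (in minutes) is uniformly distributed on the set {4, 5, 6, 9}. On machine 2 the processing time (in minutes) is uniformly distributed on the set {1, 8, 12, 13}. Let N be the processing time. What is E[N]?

E[N | machine 1] = (4+5+6+9)/4 = 6.
E[N | machine 2] = (1+8+12+13)/4 = 17/2.
E[N] = (1/2)·(6) + (1/2)·(17/2) = 29/4.

29/4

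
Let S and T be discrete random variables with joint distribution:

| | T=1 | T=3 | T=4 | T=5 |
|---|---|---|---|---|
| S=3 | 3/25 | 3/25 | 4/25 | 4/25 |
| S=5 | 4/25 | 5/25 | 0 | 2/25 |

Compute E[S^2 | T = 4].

9

P(T = 4) = 4/25.
Summing S^2·P(S=x,T=y) over the conditioning event gives 36/25.
E[S^2 | T = 4] = (36/25) / (4/25) = 9.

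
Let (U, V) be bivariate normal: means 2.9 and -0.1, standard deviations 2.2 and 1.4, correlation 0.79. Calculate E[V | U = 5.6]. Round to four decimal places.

1.2574

For a bivariate normal, E[V | U=x] = μ_V + ρ·(σ_V/σ_U)·(x − μ_U).
E[V | U=5.6] = -0.1 + (0.79)·(1.4/2.2)·(5.6 − (2.9)) = -0.1 + (0.50273)·(2.7) = 1.2574.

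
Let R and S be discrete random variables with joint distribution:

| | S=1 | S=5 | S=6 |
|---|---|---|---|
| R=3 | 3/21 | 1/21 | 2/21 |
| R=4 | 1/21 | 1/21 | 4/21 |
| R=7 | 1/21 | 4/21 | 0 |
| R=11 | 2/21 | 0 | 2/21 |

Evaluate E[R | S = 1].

P(S = 1) = 1/3.
Σ R·P over the event = 3·(3/21) + 4·(1/21) + 7·(1/21) + 11·(2/21) = 2.
E[R | S = 1] = (2) / (1/3) = 6.

6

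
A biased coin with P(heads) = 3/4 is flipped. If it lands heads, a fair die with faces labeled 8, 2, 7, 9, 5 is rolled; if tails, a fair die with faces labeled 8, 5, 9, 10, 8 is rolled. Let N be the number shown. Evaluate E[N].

E[N | heads] = (8+2+7+9+5)/5 = 31/5.
E[N | tails] = (8+5+9+10+8)/5 = 8.
E[N] = (3/4)·(31/5) + (1/4)·(8) = 133/20.

133/20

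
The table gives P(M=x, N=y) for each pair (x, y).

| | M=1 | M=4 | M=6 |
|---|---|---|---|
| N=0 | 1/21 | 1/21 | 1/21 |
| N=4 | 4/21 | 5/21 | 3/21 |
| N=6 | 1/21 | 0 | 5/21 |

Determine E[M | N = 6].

P(N = 6) = 2/7.
Σ M·P over the event = 1·(1/21) + 6·(5/21) = 31/21.
E[M | N = 6] = (31/21) / (2/7) = 31/6.

31/6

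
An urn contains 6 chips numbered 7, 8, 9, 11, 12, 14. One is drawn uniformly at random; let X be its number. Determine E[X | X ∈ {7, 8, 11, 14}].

P(X ∈ {7, 8, 11, 14}) = 2/3.
Σ over the event: 7·1/6 + 8·1/6 + 11·1/6 + 14·1/6 = 20/3.
E[X | X ∈ {7, 8, 11, 14}] = (20/3) / (2/3) = 10.

10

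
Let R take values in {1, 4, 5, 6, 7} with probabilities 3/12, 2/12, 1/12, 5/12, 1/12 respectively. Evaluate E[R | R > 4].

P(R > 4) = 7/12.
Σ over the event: 5·1/12 + 6·5/12 + 7·1/12 = 7/2.
E[R | R > 4] = (7/2) / (7/12) = 6.

6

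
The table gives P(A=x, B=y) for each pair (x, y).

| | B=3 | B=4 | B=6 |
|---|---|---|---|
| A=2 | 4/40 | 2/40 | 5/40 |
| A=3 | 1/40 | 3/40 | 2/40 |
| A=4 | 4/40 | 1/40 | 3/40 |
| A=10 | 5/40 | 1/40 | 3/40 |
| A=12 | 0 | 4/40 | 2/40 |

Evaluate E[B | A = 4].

17/4

P(A = 4) = 1/5.
Summing B·P(A=x,B=y) over the conditioning event gives 17/20.
E[B | A = 4] = (17/20) / (1/5) = 17/4.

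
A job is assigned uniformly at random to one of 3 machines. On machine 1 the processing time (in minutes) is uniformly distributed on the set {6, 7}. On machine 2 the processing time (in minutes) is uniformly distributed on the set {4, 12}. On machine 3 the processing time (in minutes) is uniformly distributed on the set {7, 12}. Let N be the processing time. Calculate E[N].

E[N | machine 1] = (6+7)/2 = 13/2.
E[N | machine 2] = (4+12)/2 = 8.
E[N | machine 3] = (7+12)/2 = 19/2.
E[N] = (1/3)·(13/2) + (1/3)·(8) + (1/3)·(19/2) = 8.

8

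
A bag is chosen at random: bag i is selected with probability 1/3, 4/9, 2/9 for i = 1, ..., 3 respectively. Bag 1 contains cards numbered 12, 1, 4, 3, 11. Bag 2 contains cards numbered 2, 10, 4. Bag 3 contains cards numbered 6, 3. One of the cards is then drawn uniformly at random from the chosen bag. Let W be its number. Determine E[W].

734/135

E[W | bag 1] = (12+1+4+3+11)/5 = 31/5.
E[W | bag 2] = (2+10+4)/3 = 16/3.
E[W | bag 3] = (6+3)/2 = 9/2.
By the law of total expectation,
E[W] = (1/3)·(31/5) + (4/9)·(16/3) + (2/9)·(9/2) = 734/135.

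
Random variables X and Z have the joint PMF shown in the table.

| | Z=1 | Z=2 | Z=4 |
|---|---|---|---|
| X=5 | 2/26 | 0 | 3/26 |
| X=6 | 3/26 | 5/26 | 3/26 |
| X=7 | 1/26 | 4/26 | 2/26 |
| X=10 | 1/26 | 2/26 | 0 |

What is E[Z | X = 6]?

25/11

P(X = 6) = 11/26.
Σ Z·P over the event = 1·(3/26) + 2·(5/26) + 4·(3/26) = 25/26.
E[Z | X = 6] = (25/26) / (11/26) = 25/11.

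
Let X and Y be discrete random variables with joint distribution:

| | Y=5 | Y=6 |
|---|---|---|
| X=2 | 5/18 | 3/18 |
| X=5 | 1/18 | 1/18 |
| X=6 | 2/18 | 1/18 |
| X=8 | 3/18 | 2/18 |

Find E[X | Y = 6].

33/7

P(Y = 6) = 7/18.
Summing X·P(X=x,Y=y) over the conditioning event gives 11/6.
E[X | Y = 6] = (11/6) / (7/18) = 33/7.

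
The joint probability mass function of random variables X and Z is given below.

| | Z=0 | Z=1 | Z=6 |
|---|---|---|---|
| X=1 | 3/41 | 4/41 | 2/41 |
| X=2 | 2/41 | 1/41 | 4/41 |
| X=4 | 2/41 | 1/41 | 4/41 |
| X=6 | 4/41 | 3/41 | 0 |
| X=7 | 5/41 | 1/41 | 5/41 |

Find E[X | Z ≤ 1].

P(Z ≤ 1) = 26/41.
Summing X·P(X=x,Z=y) over the conditioning event gives 109/41.
E[X | Z ≤ 1] = (109/41) / (26/41) = 109/26.

109/26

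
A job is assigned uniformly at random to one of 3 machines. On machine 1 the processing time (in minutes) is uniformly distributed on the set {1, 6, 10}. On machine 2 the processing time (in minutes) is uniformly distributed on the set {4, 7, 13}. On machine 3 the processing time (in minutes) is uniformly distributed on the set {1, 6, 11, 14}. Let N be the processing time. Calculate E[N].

E[N | machine 1] = (1+6+10)/3 = 17/3.
E[N | machine 2] = (4+7+13)/3 = 8.
E[N | machine 3] = (1+6+11+14)/4 = 8.
E[N] = (1/3)·(17/3) + (1/3)·(8) + (1/3)·(8) = 65/9.

65/9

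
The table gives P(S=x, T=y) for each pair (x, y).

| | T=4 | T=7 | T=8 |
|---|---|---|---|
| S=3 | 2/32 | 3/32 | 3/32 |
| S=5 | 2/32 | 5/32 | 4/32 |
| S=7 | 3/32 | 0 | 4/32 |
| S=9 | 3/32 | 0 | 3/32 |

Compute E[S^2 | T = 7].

19

P(T = 7) = 1/4.
Σ S^2·P over the event = 9·(3/32) + 25·(5/32) = 19/4.
E[S^2 | T = 7] = (19/4) / (1/4) = 19.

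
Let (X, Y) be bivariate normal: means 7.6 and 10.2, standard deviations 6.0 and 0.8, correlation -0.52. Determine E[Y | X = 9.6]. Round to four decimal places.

The regression of Y on X has slope ρ·σ_Y/σ_X and passes through (μ_X, μ_Y).
E[Y | X=9.6] = 10.2 + (-0.52)·(0.8/6.0)·(9.6 − (7.6)) = 10.2 + (-0.069333)·(2) = 10.0613.

10.0613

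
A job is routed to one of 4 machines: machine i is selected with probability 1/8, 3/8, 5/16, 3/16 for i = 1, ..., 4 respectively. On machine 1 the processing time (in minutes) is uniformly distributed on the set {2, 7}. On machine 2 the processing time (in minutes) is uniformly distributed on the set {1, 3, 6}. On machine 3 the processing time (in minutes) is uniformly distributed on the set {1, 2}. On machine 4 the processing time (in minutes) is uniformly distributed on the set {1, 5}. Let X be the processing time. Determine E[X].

E[X | machine 1] = (2+7)/2 = 9/2.
E[X | machine 2] = (1+3+6)/3 = 10/3.
E[X | machine 3] = (1+2)/2 = 3/2.
E[X | machine 4] = (1+5)/2 = 3.
E[X] = (1/8)·(9/2) + (3/8)·(10/3) + (5/16)·(3/2) + (3/16)·(3) = 91/32.

91/32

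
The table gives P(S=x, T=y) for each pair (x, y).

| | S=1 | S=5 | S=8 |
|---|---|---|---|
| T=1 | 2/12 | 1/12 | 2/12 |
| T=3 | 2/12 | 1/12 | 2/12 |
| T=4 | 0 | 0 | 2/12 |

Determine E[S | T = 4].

8

P(T = 4) = 1/6.
Σ S·P over the event = 8·(2/12) = 4/3.
E[S | T = 4] = (4/3) / (1/6) = 8.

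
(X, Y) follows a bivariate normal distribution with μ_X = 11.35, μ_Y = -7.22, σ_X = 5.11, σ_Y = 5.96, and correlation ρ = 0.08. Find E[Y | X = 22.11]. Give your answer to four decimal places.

E[Y | X=x] = μ_Y + ρ(σ_Y/σ_X)(x − μ_X) for jointly normal variables.
E[Y | X=22.11] = -7.22 + (0.08)·(5.96/5.11)·(22.11 − (11.35)) = -7.22 + (0.093307)·(10.76) = -6.2160.

-6.2160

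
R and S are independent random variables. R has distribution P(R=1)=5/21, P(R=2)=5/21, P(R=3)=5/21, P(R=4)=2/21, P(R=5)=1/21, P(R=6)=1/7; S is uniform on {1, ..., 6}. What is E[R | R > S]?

87/20

P(R > S) = 20/63.
Summing R·P(x,y) over outcomes with R > S gives 29/21.
E[R | R > S] = (29/21) / (20/63) = 87/20.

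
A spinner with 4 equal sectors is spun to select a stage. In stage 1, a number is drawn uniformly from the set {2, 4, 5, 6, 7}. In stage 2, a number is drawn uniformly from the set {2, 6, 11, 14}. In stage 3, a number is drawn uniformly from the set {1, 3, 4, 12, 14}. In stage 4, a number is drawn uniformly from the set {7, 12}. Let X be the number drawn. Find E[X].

587/80

E[X | stage 1] = (2+4+5+6+7)/5 = 24/5.
E[X | stage 2] = (2+6+11+14)/4 = 33/4.
E[X | stage 3] = (1+3+4+12+14)/5 = 34/5.
E[X | stage 4] = (7+12)/2 = 19/2.
By the law of total expectation,
E[X] = (1/4)·(24/5) + (1/4)·(33/4) + (1/4)·(34/5) + (1/4)·(19/2) = 587/80.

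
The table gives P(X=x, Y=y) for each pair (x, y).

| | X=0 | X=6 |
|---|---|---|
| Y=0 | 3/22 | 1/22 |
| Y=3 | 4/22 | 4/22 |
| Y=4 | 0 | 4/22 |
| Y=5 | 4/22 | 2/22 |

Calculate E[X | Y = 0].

3/2

P(Y = 0) = 2/11.
Σ X·P over the event = 0·(3/22) + 6·(1/22) = 3/11.
E[X | Y = 0] = (3/11) / (2/11) = 3/2.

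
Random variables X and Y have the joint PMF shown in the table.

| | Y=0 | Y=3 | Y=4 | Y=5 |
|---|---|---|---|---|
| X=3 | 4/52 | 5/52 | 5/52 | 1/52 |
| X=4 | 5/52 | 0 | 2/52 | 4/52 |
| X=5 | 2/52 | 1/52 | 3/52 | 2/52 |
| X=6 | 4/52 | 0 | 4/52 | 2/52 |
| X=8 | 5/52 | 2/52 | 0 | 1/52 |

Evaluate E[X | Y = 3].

9/2

P(Y = 3) = 2/13.
Σ X·P over the event = 3·(5/52) + 5·(1/52) + 8·(2/52) = 9/13.
E[X | Y = 3] = (9/13) / (2/13) = 9/2.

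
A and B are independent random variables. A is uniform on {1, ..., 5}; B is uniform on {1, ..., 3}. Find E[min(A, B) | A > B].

Outcomes with A > B: (2,1), (3,1), (3,2), (4,1), (4,2), (4,3), (5,1), (5,2), (5,3), each with probability 1/15.
E[min(A, B) | A > B] = (1 + 1 + 2 + 1 + 2 + 3 + 1 + 2 + 3) / 9 = 16/9.

16/9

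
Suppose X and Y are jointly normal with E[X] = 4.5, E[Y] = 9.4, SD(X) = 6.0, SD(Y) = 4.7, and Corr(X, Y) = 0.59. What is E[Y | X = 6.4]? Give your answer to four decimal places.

The regression of Y on X has slope ρ·σ_Y/σ_X and passes through (μ_X, μ_Y).
E[Y | X=6.4] = 9.4 + (0.59)·(4.7/6.0)·(6.4 − (4.5)) = 9.4 + (0.46217)·(1.9) = 10.2781.

10.2781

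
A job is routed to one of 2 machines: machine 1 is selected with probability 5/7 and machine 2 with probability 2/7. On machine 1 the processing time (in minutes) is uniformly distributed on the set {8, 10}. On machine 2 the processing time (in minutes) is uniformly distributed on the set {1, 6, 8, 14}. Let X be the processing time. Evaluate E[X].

E[X | machine 1] = (8+10)/2 = 9.
E[X | machine 2] = (1+6+8+14)/4 = 29/4.
E[X] = (5/7)·(9) + (2/7)·(29/4) = 17/2.

17/2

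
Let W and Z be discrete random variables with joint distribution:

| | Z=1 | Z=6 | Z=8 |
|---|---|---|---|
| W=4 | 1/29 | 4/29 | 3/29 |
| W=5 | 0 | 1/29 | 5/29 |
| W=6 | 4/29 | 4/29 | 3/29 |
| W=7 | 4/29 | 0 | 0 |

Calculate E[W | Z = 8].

5

P(Z = 8) = 11/29.
Σ W·P over the event = 4·(3/29) + 5·(5/29) + 6·(3/29) = 55/29.
E[W | Z = 8] = (55/29) / (11/29) = 5.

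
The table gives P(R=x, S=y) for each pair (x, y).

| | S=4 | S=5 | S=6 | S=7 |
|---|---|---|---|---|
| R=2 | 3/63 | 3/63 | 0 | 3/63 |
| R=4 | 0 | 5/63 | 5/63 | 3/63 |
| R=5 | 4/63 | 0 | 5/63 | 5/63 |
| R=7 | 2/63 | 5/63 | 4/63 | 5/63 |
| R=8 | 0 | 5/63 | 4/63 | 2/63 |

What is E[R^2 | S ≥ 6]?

135/4

P(S ≥ 6) = 4/7.
Summing R^2·P(R=x,S=y) over the conditioning event gives 135/7.
E[R^2 | S ≥ 6] = (135/7) / (4/7) = 135/4.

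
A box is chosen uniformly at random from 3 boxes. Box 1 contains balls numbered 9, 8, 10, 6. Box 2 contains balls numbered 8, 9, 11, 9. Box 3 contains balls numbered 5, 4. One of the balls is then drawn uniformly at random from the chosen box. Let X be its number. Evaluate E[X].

22/3

E[X | box 1] = (9+8+10+6)/4 = 33/4.
E[X | box 2] = (8+9+11+9)/4 = 37/4.
E[X | box 3] = (5+4)/2 = 9/2.
By the law of total expectation,
E[X] = (1/3)·(33/4) + (1/3)·(37/4) + (1/3)·(9/2) = 22/3.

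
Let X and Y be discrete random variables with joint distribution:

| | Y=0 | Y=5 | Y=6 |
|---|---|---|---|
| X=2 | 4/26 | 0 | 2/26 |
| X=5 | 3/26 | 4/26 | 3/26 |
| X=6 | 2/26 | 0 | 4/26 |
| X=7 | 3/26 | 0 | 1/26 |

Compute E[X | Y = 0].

P(Y = 0) = 6/13.
Summing X·P(X=x,Y=y) over the conditioning event gives 28/13.
E[X | Y = 0] = (28/13) / (6/13) = 14/3.

14/3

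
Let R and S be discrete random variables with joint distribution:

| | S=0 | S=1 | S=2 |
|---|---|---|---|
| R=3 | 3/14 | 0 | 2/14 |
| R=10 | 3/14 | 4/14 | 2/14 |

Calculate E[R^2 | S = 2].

109/2

P(S = 2) = 2/7.
Σ R^2·P over the event = 9·(2/14) + 100·(2/14) = 109/7.
E[R^2 | S = 2] = (109/7) / (2/7) = 109/2.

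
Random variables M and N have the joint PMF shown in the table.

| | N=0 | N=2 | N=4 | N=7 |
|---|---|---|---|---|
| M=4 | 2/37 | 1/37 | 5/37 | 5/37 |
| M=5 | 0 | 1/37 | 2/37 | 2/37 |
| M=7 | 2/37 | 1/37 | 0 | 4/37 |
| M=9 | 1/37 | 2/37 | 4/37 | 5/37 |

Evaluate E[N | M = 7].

P(M = 7) = 7/37.
Σ N·P over the event = 0·(2/37) + 2·(1/37) + 7·(4/37) = 30/37.
E[N | M = 7] = (30/37) / (7/37) = 30/7.

30/7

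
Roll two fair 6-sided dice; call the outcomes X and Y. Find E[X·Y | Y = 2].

7

Outcomes with Y = 2: (1,2), (2,2), (3,2), (4,2), (5,2), (6,2), each with probability 1/36.
E[X·Y | Y = 2] = (2 + 4 + 6 + 8 + 10 + 12) / 6 = 7.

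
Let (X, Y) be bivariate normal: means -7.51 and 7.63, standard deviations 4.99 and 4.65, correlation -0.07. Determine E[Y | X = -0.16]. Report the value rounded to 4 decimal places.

7.1506

The regression of Y on X has slope ρ·σ_Y/σ_X and passes through (μ_X, μ_Y).
E[Y | X=-0.16] = 7.63 + (-0.07)·(4.65/4.99)·(-0.16 − (-7.51)) = 7.63 + (-0.06523)·(7.35) = 7.1506.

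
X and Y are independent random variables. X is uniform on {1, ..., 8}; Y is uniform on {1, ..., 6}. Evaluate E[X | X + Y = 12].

7

Outcomes with X + Y = 12: (6,6), (7,5), (8,4), each with probability 1/48.
E[X | X + Y = 12] = (6 + 7 + 8) / 3 = 7.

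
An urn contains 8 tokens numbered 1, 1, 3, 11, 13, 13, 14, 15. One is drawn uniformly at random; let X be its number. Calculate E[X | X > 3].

P(X > 3) = 5/8.
Σ over the event: 11·1/8 + 13·1/4 + 14·1/8 + 15·1/8 = 33/4.
E[X | X > 3] = (33/4) / (5/8) = 66/5.

66/5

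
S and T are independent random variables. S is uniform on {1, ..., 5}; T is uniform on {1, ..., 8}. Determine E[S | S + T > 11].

14/3

Outcomes with S + T > 11: (4,8), (5,7), (5,8), each with probability 1/40.
E[S | S + T > 11] = (4 + 5 + 5) / 3 = 14/3.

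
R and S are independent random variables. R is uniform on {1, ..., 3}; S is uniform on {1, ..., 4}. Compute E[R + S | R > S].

Outcomes with R > S: (2,1), (3,1), (3,2), each with probability 1/12.
E[R + S | R > S] = (3 + 4 + 5) / 3 = 4.

4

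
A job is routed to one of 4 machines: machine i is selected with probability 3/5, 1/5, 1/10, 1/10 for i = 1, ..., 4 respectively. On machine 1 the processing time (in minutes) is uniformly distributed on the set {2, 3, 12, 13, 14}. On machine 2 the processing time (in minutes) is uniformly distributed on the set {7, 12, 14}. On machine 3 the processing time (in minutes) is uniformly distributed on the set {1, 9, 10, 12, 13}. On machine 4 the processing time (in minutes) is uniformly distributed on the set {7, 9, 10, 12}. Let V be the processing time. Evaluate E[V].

933/100

E[V | machine 1] = (2+3+12+13+14)/5 = 44/5.
E[V | machine 2] = (7+12+14)/3 = 11.
E[V | machine 3] = (1+9+10+12+13)/5 = 9.
E[V | machine 4] = (7+9+10+12)/4 = 19/2.
By the law of total expectation,
E[V] = (3/5)·(44/5) + (1/5)·(11) + (1/10)·(9) + (1/10)·(19/2) = 933/100.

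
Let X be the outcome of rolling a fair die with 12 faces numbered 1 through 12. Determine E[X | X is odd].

6

Given X is odd, X is equally likely to be any of {1, 3, 5, 7, 9, 11}.
E[X | X is odd] = (1 + 3 + 5 + 7 + 9 + 11) / 6 = 6.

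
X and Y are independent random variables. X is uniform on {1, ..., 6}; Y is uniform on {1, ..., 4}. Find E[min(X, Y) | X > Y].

15/7

P(X > Y) = 7/12.
Summing min(X,Y)·P(x,y) over outcomes with X > Y gives 5/4.
E[min(X, Y) | X > Y] = (5/4) / (7/12) = 15/7.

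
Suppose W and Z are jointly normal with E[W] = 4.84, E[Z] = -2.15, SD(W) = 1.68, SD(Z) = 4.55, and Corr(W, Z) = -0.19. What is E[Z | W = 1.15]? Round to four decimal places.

The regression of Z on W has slope ρ·σ_Z/σ_W and passes through (μ_W, μ_Z).
E[Z | W=1.15] = -2.15 + (-0.19)·(4.55/1.68)·(1.15 − (4.84)) = -2.15 + (-0.51458)·(-3.69) = -0.2512.

-0.2512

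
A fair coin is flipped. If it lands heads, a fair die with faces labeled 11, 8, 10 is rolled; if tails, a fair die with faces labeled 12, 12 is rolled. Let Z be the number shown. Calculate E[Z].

E[Z | heads] = (11+8+10)/3 = 29/3.
E[Z | tails] = (12+12)/2 = 12.
E[Z] = (1/2)·(29/3) + (1/2)·(12) = 65/6.

65/6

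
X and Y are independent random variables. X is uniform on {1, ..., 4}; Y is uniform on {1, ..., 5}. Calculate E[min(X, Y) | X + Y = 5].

3/2

P(X + Y = 5) = 1/5.
Summing min(X,Y)·P(x,y) over outcomes with X + Y = 5 gives 3/10.
E[min(X, Y) | X + Y = 5] = (3/10) / (1/5) = 3/2.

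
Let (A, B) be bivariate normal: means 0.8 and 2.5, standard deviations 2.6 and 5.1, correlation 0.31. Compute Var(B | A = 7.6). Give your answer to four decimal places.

23.5104

The conditional variance in a bivariate normal is σ_B²(1 − ρ²), independent of x.
Var(B | A=7.6) = (5.1)²·(1 − (0.31)²) = 26.01·0.9039 = 23.5104.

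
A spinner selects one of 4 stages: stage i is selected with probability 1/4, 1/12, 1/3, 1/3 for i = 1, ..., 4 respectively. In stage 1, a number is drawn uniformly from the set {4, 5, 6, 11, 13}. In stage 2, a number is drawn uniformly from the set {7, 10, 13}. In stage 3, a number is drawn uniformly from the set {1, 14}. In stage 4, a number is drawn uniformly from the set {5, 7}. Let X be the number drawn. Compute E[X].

437/60

E[X | stage 1] = (4+5+6+11+13)/5 = 39/5.
E[X | stage 2] = (7+10+13)/3 = 10.
E[X | stage 3] = (1+14)/2 = 15/2.
E[X | stage 4] = (5+7)/2 = 6.
By the law of total expectation,
E[X] = (1/4)·(39/5) + (1/12)·(10) + (1/3)·(15/2) + (1/3)·(6) = 437/60.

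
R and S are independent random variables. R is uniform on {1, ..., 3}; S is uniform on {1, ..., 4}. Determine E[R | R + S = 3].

P(R + S = 3) = 1/6.
Summing R·P(x,y) over outcomes with R + S = 3 gives 1/4.
E[R | R + S = 3] = (1/4) / (1/6) = 3/2.

3/2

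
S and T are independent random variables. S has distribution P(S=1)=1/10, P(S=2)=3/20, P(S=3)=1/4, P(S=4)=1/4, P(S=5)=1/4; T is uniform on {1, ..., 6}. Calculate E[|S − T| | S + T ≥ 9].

4/3

P(S + T ≥ 9) = 1/4.
Summing |S−T|·P(x,y) over outcomes with S + T ≥ 9 gives 1/3.
E[|S − T| | S + T ≥ 9] = (1/3) / (1/4) = 4/3.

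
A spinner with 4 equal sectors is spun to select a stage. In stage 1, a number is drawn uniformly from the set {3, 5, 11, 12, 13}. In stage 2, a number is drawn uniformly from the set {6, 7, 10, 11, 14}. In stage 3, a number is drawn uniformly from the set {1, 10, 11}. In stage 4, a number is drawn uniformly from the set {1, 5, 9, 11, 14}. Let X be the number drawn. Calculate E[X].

E[X | stage 1] = (3+5+11+12+13)/5 = 44/5.
E[X | stage 2] = (6+7+10+11+14)/5 = 48/5.
E[X | stage 3] = (1+10+11)/3 = 22/3.
E[X | stage 4] = (1+5+9+11+14)/5 = 8.
E[X] = (1/4)·(44/5) + (1/4)·(48/5) + (1/4)·(22/3) + (1/4)·(8) = 253/30.

253/30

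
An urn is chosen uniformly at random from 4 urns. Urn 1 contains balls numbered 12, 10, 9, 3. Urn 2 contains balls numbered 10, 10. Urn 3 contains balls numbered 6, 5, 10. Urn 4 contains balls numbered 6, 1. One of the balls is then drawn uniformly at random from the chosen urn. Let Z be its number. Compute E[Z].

29/4

E[Z | urn 1] = (12+10+9+3)/4 = 17/2.
E[Z | urn 2] = (10+10)/2 = 10.
E[Z | urn 3] = (6+5+10)/3 = 7.
E[Z | urn 4] = (6+1)/2 = 7/2.
By the law of total expectation,
E[Z] = (1/4)·(17/2) + (1/4)·(10) + (1/4)·(7) + (1/4)·(7/2) = 29/4.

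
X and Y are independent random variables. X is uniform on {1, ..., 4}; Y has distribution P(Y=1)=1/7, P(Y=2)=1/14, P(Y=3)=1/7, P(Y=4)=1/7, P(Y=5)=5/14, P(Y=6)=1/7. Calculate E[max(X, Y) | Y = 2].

11/4

P(Y = 2) = 1/14.
Summing max(X,Y)·P(x,y) over outcomes with Y = 2 gives 11/56.
E[max(X, Y) | Y = 2] = (11/56) / (1/14) = 11/4.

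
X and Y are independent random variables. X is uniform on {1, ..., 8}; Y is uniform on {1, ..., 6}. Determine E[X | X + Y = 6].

Outcomes with X + Y = 6: (1,5), (2,4), (3,3), (4,2), (5,1), each with probability 1/48.
E[X | X + Y = 6] = (1 + 2 + 3 + 4 + 5) / 5 = 3.

3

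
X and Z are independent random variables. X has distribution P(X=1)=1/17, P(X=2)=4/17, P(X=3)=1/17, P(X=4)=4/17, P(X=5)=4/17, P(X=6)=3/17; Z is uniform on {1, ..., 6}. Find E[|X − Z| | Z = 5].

25/17

P(Z = 5) = 1/6.
Summing |X−Z|·P(x,y) over outcomes with Z = 5 gives 25/102.
E[|X − Z| | Z = 5] = (25/102) / (1/6) = 25/17.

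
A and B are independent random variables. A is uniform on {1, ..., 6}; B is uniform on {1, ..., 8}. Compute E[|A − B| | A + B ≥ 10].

P(A + B ≥ 10) = 5/16.
Summing |A−B|·P(x,y) over outcomes with A + B ≥ 10 gives 3/4.
E[|A − B| | A + B ≥ 10] = (3/4) / (5/16) = 12/5.

12/5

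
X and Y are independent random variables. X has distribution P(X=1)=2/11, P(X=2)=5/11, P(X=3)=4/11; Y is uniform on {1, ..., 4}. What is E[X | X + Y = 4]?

24/11

P(X + Y = 4) = 1/4.
Summing X·P(x,y) over outcomes with X + Y = 4 gives 6/11.
E[X | X + Y = 4] = (6/11) / (1/4) = 24/11.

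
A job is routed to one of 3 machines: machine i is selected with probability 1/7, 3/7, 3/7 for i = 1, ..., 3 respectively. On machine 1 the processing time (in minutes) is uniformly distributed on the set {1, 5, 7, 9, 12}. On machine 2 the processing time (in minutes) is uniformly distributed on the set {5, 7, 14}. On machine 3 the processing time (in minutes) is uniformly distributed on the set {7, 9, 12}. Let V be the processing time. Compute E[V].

E[V | machine 1] = (1+5+7+9+12)/5 = 34/5.
E[V | machine 2] = (5+7+14)/3 = 26/3.
E[V | machine 3] = (7+9+12)/3 = 28/3.
E[V] = (1/7)·(34/5) + (3/7)·(26/3) + (3/7)·(28/3) = 304/35.

304/35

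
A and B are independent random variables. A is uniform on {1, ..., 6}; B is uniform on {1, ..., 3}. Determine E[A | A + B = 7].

Outcomes with A + B = 7: (4,3), (5,2), (6,1), each with probability 1/18.
E[A | A + B = 7] = (4 + 5 + 6) / 3 = 5.

5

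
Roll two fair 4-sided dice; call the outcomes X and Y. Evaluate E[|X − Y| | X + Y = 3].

1

Outcomes with X + Y = 3: (1,2), (2,1), each with probability 1/16.
E[|X − Y| | X + Y = 3] = (1 + 1) / 2 = 1.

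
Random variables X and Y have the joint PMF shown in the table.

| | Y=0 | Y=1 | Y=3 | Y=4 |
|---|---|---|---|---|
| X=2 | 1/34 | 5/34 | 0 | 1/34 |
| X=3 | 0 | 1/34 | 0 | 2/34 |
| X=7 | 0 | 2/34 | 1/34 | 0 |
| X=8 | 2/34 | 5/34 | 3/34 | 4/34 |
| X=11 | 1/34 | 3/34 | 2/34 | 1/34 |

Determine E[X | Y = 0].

29/4

P(Y = 0) = 2/17.
Σ X·P over the event = 2·(1/34) + 8·(2/34) + 11·(1/34) = 29/34.
E[X | Y = 0] = (29/34) / (2/17) = 29/4.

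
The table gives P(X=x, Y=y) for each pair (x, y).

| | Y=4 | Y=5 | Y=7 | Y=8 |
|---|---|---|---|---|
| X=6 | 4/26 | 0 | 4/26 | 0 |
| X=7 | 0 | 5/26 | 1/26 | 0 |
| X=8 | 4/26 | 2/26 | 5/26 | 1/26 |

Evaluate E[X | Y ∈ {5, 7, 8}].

65/9

P(Y ∈ {5, 7, 8}) = 9/13.
Σ X·P over the event = 6·(4/26) + 7·(5/26) + 7·(1/26) + 8·(2/26) + 8·(5/26) + 8·(1/26) = 5.
E[X | Y ∈ {5, 7, 8}] = (5) / (9/13) = 65/9.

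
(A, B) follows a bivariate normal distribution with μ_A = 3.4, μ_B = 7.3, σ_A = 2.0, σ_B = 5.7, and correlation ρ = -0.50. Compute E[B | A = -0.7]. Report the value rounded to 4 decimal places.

E[B | A=x] = μ_B + ρ(σ_B/σ_A)(x − μ_A) for jointly normal variables.
E[B | A=-0.7] = 7.3 + (-0.50)·(5.7/2.0)·(-0.7 − (3.4)) = 7.3 + (-1.425)·(-4.1) = 13.1425.

13.1425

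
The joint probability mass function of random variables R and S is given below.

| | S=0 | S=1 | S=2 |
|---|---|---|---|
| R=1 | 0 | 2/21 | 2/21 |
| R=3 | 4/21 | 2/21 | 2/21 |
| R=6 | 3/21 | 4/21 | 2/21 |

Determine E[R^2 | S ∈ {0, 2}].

236/13

P(S ∈ {0, 2}) = 13/21.
Σ R^2·P over the event = 1·(2/21) + 9·(4/21) + 9·(2/21) + 36·(3/21) + 36·(2/21) = 236/21.
E[R^2 | S ∈ {0, 2}] = (236/21) / (13/21) = 236/13.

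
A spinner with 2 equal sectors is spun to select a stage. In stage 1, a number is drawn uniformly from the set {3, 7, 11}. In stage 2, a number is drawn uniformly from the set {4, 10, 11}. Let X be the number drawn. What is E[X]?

23/3

E[X | stage 1] = (3+7+11)/3 = 7.
E[X | stage 2] = (4+10+11)/3 = 25/3.
By the law of total expectation,
E[X] = (1/2)·(7) + (1/2)·(25/3) = 23/3.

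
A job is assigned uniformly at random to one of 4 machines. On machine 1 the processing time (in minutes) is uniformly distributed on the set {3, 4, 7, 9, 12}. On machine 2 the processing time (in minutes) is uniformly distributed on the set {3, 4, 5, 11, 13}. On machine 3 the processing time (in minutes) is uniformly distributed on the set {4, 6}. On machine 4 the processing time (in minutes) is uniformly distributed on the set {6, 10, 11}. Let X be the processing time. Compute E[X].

141/20

E[X | machine 1] = (3+4+7+9+12)/5 = 7.
E[X | machine 2] = (3+4+5+11+13)/5 = 36/5.
E[X | machine 3] = (4+6)/2 = 5.
E[X | machine 4] = (6+10+11)/3 = 9.
E[X] = (1/4)·(7) + (1/4)·(36/5) + (1/4)·(5) + (1/4)·(9) = 141/20.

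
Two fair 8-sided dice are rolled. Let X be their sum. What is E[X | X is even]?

P(X is even) = 1/2.
Σ over the event: 2·1/64 + 4·3/64 + 6·5/64 + 8·7/64 + 10·7/64 + 12·5/64 + 14·3/64 + 16·1/64 = 9/2.
E[X | X is even] = (9/2) / (1/2) = 9.

9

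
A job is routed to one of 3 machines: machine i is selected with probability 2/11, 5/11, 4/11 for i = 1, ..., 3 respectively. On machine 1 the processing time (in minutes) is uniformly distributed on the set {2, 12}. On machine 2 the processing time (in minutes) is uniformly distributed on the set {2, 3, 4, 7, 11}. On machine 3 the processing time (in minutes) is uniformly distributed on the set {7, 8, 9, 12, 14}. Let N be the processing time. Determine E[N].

81/11

E[N | machine 1] = (2+12)/2 = 7.
E[N | machine 2] = (2+3+4+7+11)/5 = 27/5.
E[N | machine 3] = (7+8+9+12+14)/5 = 10.
By the law of total expectation,
E[N] = (2/11)·(7) + (5/11)·(27/5) + (4/11)·(10) = 81/11.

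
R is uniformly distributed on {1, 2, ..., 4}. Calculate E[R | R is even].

3

Given R is even, R is equally likely to be any of {2, 4}.
E[R | R is even] = (2 + 4) / 2 = 3.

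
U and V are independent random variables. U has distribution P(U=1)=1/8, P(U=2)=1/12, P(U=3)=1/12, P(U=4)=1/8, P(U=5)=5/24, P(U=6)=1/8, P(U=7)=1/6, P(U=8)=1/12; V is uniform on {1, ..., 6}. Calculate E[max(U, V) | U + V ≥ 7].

P(U + V ≥ 7) = 13/18.
Summing max(U,V)·P(x,y) over outcomes with U + V ≥ 7 gives 629/144.
E[max(U, V) | U + V ≥ 7] = (629/144) / (13/18) = 629/104.

629/104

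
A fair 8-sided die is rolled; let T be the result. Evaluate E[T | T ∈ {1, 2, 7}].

P(T ∈ {1, 2, 7}) = 3/8.
Σ over the event: 1·1/8 + 2·1/8 + 7·1/8 = 5/4.
E[T | T ∈ {1, 2, 7}] = (5/4) / (3/8) = 10/3.

10/3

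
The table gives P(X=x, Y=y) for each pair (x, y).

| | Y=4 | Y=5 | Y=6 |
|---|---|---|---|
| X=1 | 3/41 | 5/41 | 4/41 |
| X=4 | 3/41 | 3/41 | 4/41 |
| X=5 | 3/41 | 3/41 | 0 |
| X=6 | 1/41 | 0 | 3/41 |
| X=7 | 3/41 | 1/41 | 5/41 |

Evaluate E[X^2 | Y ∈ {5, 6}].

299/14

P(Y ∈ {5, 6}) = 28/41.
Σ X^2·P over the event = 1·(5/41) + 1·(4/41) + 16·(3/41) + 16·(4/41) + 25·(3/41) + 36·(3/41) + 49·(1/41) + 49·(5/41) = 598/41.
E[X^2 | Y ∈ {5, 6}] = (598/41) / (28/41) = 299/14.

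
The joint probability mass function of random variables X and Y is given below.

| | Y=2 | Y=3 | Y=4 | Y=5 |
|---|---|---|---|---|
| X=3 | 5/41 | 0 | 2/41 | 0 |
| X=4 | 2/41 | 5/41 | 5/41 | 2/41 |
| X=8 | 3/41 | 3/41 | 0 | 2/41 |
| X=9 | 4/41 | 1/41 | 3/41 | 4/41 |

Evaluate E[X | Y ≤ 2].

83/14

P(Y ≤ 2) = 14/41.
Σ X·P over the event = 3·(5/41) + 4·(2/41) + 8·(3/41) + 9·(4/41) = 83/41.
E[X | Y ≤ 2] = (83/41) / (14/41) = 83/14.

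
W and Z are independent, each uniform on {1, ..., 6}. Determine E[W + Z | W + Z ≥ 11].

Outcomes with W + Z ≥ 11: (5,6), (6,5), (6,6), each with probability 1/36.
E[W + Z | W + Z ≥ 11] = (11 + 11 + 12) / 3 = 34/3.

34/3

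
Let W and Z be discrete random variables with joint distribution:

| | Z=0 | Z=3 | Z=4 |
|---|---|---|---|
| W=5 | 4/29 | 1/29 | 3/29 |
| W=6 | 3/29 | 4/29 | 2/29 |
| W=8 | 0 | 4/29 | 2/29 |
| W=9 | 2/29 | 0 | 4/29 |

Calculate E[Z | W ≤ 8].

55/23

P(W ≤ 8) = 23/29.
Σ Z·P over the event = 0·(4/29) + 3·(1/29) + 4·(3/29) + 0·(3/29) + 3·(4/29) + 4·(2/29) + 3·(4/29) + 4·(2/29) = 55/29.
E[Z | W ≤ 8] = (55/29) / (23/29) = 55/23.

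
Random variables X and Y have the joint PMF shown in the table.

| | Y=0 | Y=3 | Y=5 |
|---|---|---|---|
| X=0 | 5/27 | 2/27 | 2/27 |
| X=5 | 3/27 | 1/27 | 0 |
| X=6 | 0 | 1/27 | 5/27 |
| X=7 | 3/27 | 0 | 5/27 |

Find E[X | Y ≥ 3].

P(Y ≥ 3) = 16/27.
Σ X·P over the event = 0·(2/27) + 0·(2/27) + 5·(1/27) + 6·(1/27) + 6·(5/27) + 7·(5/27) = 76/27.
E[X | Y ≥ 3] = (76/27) / (16/27) = 19/4.

19/4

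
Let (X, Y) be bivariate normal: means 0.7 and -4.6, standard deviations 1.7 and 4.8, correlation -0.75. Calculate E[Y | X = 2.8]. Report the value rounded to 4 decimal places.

-9.0471

E[Y | X=x] = μ_Y + ρ(σ_Y/σ_X)(x − μ_X) for jointly normal variables.
E[Y | X=2.8] = -4.6 + (-0.75)·(4.8/1.7)·(2.8 − (0.7)) = -4.6 + (-2.11765)·(2.1) = -9.0471.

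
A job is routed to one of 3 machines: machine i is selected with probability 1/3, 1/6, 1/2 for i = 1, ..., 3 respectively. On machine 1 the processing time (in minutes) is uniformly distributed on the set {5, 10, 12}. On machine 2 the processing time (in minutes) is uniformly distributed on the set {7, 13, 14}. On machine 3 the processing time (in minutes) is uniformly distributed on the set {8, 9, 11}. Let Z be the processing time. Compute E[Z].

86/9

E[Z | machine 1] = (5+10+12)/3 = 9.
E[Z | machine 2] = (7+13+14)/3 = 34/3.
E[Z | machine 3] = (8+9+11)/3 = 28/3.
By the law of total expectation,
E[Z] = (1/3)·(9) + (1/6)·(34/3) + (1/2)·(28/3) = 86/9.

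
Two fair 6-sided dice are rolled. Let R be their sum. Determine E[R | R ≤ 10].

P(R ≤ 10) = 11/12.
E[R | R ≤ 10] = (109/18) / (11/12) = 218/33.

218/33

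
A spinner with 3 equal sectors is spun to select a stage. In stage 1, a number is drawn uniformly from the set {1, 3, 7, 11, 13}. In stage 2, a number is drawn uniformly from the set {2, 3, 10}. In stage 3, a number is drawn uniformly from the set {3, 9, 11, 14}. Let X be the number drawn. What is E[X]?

E[X | stage 1] = (1+3+7+11+13)/5 = 7.
E[X | stage 2] = (2+3+10)/3 = 5.
E[X | stage 3] = (3+9+11+14)/4 = 37/4.
By the law of total expectation,
E[X] = (1/3)·(7) + (1/3)·(5) + (1/3)·(37/4) = 85/12.

85/12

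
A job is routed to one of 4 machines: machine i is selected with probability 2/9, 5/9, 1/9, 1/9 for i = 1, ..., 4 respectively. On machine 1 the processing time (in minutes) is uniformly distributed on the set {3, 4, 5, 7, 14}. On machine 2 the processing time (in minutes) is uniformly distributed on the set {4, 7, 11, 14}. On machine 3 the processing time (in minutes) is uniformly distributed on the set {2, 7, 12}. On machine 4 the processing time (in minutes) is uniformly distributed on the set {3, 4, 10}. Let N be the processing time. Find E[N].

E[N | machine 1] = (3+4+5+7+14)/5 = 33/5.
E[N | machine 2] = (4+7+11+14)/4 = 9.
E[N | machine 3] = (2+7+12)/3 = 7.
E[N | machine 4] = (3+4+10)/3 = 17/3.
By the law of total expectation,
E[N] = (2/9)·(33/5) + (5/9)·(9) + (1/9)·(7) + (1/9)·(17/3) = 1063/135.

1063/135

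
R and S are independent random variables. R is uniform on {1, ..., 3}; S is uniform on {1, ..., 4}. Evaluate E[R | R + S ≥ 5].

7/3

Outcomes with R + S ≥ 5: (1,4), (2,3), (2,4), (3,2), (3,3), (3,4), each with probability 1/12.
E[R | R + S ≥ 5] = (1 + 2 + 2 + 3 + 3 + 3) / 6 = 7/3.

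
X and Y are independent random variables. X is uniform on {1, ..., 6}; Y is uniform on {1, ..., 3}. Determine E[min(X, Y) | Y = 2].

Outcomes with Y = 2: (1,2), (2,2), (3,2), (4,2), (5,2), (6,2), each with probability 1/18.
E[min(X, Y) | Y = 2] = (1 + 2 + 2 + 2 + 2 + 2) / 6 = 11/6.

11/6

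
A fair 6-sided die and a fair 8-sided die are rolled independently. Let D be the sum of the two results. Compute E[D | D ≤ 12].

344/45

P(D ≤ 12) = 15/16.
E[D | D ≤ 12] = (43/6) / (15/16) = 344/45.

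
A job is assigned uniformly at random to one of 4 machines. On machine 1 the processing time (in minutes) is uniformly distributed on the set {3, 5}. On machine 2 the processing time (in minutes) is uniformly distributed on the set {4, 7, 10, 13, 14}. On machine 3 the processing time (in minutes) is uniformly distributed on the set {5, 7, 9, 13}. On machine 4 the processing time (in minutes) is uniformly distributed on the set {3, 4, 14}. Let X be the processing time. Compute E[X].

291/40

E[X | machine 1] = (3+5)/2 = 4.
E[X | machine 2] = (4+7+10+13+14)/5 = 48/5.
E[X | machine 3] = (5+7+9+13)/4 = 17/2.
E[X | machine 4] = (3+4+14)/3 = 7.
E[X] = (1/4)·(4) + (1/4)·(48/5) + (1/4)·(17/2) + (1/4)·(7) = 291/40.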